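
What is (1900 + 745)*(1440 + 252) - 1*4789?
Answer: 4470551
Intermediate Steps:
(1900 + 745)*(1440 + 252) - 1*4789 = 2645*1692 - 4789 = 4475340 - 4789 = 4470551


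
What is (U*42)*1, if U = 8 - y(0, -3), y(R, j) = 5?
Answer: 126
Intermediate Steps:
U = 3 (U = 8 - 1*5 = 8 - 5 = 3)
(U*42)*1 = (3*42)*1 = 126*1 = 126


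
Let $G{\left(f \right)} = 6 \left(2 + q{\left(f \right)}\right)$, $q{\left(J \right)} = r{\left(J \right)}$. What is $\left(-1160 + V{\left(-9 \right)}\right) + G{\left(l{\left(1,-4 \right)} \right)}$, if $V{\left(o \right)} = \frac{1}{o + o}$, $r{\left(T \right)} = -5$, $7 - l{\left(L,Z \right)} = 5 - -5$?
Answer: $- \frac{21205}{18} \approx -1178.1$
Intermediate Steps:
$l{\left(L,Z \right)} = -3$ ($l{\left(L,Z \right)} = 7 - \left(5 - -5\right) = 7 - \left(5 + 5\right) = 7 - 10 = -3$)
$q{\left(J \right)} = -5$
$G{\left(f \right)} = -18$ ($G{\left(f \right)} = 6 \left(2 - 5\right) = 6 \left(-3\right) = -18$)
$V{\left(o \right)} = \frac{1}{2 o}$
$\left(-1160 + V{\left(-9 \right)}\right) + G{\left(l{\left(1,-4 \right)} \right)} = \left(-1160 + \frac{1}{2 \left(-9\right)}\right) - 18 = \left(-1160 + \frac{1}{2} \left(- \frac{1}{9}\right)\right) - 18 = \left(-1160 - \frac{1}{18}\right) - 18 = - \frac{20881}{18} - 18 = - \frac{21205}{18}$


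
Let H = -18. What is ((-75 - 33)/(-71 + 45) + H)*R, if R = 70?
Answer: -12600/13 ≈ -969.23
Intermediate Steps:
((-75 - 33)/(-71 + 45) + H)*R = ((-75 - 33)/(-71 + 45) - 18)*70 = (-108/(-26) - 18)*70 = (-108*(-1/26) - 18)*70 = (54/13 - 18)*70 = -180/13*70 = -12600/13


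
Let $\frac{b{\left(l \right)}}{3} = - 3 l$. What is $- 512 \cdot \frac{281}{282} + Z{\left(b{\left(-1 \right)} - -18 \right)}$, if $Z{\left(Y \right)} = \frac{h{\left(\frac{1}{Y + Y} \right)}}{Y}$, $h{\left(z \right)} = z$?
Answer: $- \frac{34960849}{68526} \approx -510.18$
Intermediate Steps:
$b{\left(l \right)} = - 9 l$ ($b{\left(l \right)} = 3 \left(- 3 l\right) = - 9 l$)
$Z{\left(Y \right)} = \frac{1}{2 Y^{2}}$ ($Z{\left(Y \right)} = \frac{1}{\left(Y + Y\right) Y} = \frac{1}{2 Y Y} = \frac{\frac{1}{2} \frac{1}{Y}}{Y} = \frac{1}{2 Y^{2}}$)
$- 512 \cdot \frac{281}{282} + Z{\left(b{\left(-1 \right)} - -18 \right)} = - 512 \cdot \frac{281}{282} + \frac{1}{2 \left(\left(-9\right) \left(-1\right) - -18\right)^{2}} = - 512 \cdot 281 \cdot \frac{1}{282} + \frac{1}{2 \left(9 + 18\right)^{2}} = \left(-512\right) \frac{281}{282} + \frac{1}{2 \cdot 729} = - \frac{71936}{141} + \frac{1}{2} \cdot \frac{1}{729} = - \frac{71936}{141} + \frac{1}{1458} = - \frac{34960849}{68526}$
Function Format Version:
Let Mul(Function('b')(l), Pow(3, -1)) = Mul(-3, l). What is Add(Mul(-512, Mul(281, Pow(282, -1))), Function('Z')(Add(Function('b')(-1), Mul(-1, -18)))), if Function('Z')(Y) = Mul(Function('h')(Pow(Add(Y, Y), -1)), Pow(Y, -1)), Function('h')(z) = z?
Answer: Rational(-34960849, 68526) ≈ -510.18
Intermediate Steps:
Function('b')(l) = Mul(-9, l) (Function('b')(l) = Mul(3, Mul(-3, l)) = Mul(-9, l))
Function('Z')(Y) = Mul(Rational(1, 2), Pow(Y, -2)) (Function('Z')(Y) = Mul(Pow(Add(Y, Y), -1), Pow(Y, -1)) = Mul(Pow(Mul(2, Y), -1), Pow(Y, -1)) = Mul(Mul(Rational(1, 2), Pow(Y, -1)), Pow(Y, -1)) = Mul(Rational(1, 2), Pow(Y, -2)))
Add(Mul(-512, Mul(281, Pow(282, -1))), Function('Z')(Add(Function('b')(-1), Mul(-1, -18)))) = Add(Mul(-512, Mul(281, Pow(282, -1))), Mul(Rational(1, 2), Pow(Add(Mul(-9, -1), Mul(-1, -18)), -2))) = Add(Mul(-512, Mul(281, Rational(1, 282))), Mul(Rational(1, 2), Pow(Add(9, 18), -2))) = Add(Mul(-512, Rational(281, 282)), Mul(Rational(1, 2), Pow(27, -2))) = Add(Rational(-71936, 141), Mul(Rational(1, 2), Rational(1, 729))) = Add(Rational(-71936, 141), Rational(1, 1458)) = Rational(-34960849, 68526)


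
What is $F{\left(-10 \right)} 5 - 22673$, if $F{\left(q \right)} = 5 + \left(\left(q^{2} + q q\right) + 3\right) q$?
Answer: $-32798$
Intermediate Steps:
$F{\left(q \right)} = 5 + q \left(3 + 2 q^{2}\right)$ ($F{\left(q \right)} = 5 + \left(\left(q^{2} + q^{2}\right) + 3\right) q = 5 + \left(2 q^{2} + 3\right) q = 5 + \left(3 + 2 q^{2}\right) q = 5 + q \left(3 + 2 q^{2}\right)$)
$F{\left(-10 \right)} 5 - 22673 = \left(5 + 2 \left(-10\right)^{3} + 3 \left(-10\right)\right) 5 - 22673 = \left(5 + 2 \left(-1000\right) - 30\right) 5 - 22673 = \left(5 - 2000 - 30\right) 5 - 22673 = \left(-2025\right) 5 - 22673 = -10125 - 22673 = -32798$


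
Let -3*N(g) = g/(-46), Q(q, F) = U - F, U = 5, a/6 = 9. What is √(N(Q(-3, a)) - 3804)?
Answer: I*√72450138/138 ≈ 61.679*I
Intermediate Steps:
a = 54 (a = 6*9 = 54)
Q(q, F) = 5 - F
N(g) = g/138 (N(g) = -g/(3*(-46)) = -g*(-1)/(3*46) = -(-1)*g/138 = g/138)
√(N(Q(-3, a)) - 3804) = √((5 - 1*54)/138 - 3804) = √((5 - 54)/138 - 3804) = √((1/138)*(-49) - 3804) = √(-49/138 - 3804) = √(-525001/138) = I*√72450138/138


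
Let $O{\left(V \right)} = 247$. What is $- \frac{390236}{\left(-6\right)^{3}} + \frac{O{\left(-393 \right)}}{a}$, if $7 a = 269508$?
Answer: $\frac{4382170723}{2425572} \approx 1806.7$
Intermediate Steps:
$a = \frac{269508}{7}$ ($a = \frac{1}{7} \cdot 269508 = \frac{269508}{7} \approx 38501.0$)
$- \frac{390236}{\left(-6\right)^{3}} + \frac{O{\left(-393 \right)}}{a} = - \frac{390236}{\left(-6\right)^{3}} + \frac{247}{\frac{269508}{7}} = - \frac{390236}{-216} + 247 \cdot \frac{7}{269508} = \left(-390236\right) \left(- \frac{1}{216}\right) + \frac{1729}{269508} = \frac{97559}{54} + \frac{1729}{269508} = \frac{4382170723}{2425572}$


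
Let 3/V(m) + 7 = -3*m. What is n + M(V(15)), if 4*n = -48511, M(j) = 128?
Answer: -47999/4 ≈ -12000.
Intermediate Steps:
V(m) = 3/(-7 - 3*m)
n = -48511/4 (n = (1/4)*(-48511) = -48511/4 ≈ -12128.)
n + M(V(15)) = -48511/4 + 128 = -47999/4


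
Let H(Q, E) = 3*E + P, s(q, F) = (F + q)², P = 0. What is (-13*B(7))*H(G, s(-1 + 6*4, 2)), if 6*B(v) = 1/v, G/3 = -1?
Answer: -8125/14 ≈ -580.36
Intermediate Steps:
G = -3 (G = 3*(-1) = -3)
B(v) = 1/(6*v)
H(Q, E) = 3*E (H(Q, E) = 3*E + 0 = 3*E)
(-13*B(7))*H(G, s(-1 + 6*4, 2)) = (-13/(6*7))*(3*(2 + (-1 + 6*4))²) = (-13/(6*7))*(3*(2 + (-1 + 24))²) = (-13*1/42)*(3*(2 + 23)²) = -13*25²/14 = -13*625/14 = -13/42*1875 = -8125/14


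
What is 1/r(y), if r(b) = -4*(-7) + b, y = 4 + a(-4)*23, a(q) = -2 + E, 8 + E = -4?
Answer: -1/290 ≈ -0.0034483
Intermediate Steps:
E = -12 (E = -8 - 4 = -12)
a(q) = -14 (a(q) = -2 - 12 = -14)
y = -318 (y = 4 - 14*23 = 4 - 322 = -318)
r(b) = 28 + b
1/r(y) = 1/(28 - 318) = 1/(-290) = -1/290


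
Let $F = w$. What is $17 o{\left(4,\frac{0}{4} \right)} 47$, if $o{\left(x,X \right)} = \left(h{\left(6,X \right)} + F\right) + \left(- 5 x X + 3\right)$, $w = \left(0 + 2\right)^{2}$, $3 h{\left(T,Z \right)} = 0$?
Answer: $5593$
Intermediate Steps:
$h{\left(T,Z \right)} = 0$ ($h{\left(T,Z \right)} = \frac{1}{3} \cdot 0 = 0$)
$w = 4$ ($w = 2^{2} = 4$)
$F = 4$
$o{\left(x,X \right)} = 7 - 5 X x$ ($o{\left(x,X \right)} = \left(0 + 4\right) + \left(- 5 x X + 3\right) = 4 - \left(-3 + 5 X x\right) = 7 - 5 X x$)
$17 o{\left(4,\frac{0}{4} \right)} 47 = 17 \left(7 - 5 \cdot \frac{0}{4} \cdot 4\right) 47 = 17 \left(7 - 5 \cdot 0 \cdot \frac{1}{4} \cdot 4\right) 47 = 17 \left(7 - 0 \cdot 4\right) 47 = 17 \left(7 + 0\right) 47 = 17 \cdot 7 \cdot 47 = 119 \cdot 47 = 5593$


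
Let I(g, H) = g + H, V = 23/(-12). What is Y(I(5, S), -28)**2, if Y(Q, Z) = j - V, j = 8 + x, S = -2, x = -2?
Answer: 9025/144 ≈ 62.674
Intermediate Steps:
V = -23/12 (V = 23*(-1/12) = -23/12 ≈ -1.9167)
I(g, H) = H + g
j = 6 (j = 8 - 2 = 6)
Y(Q, Z) = 95/12 (Y(Q, Z) = 6 - 1*(-23/12) = 6 + 23/12 = 95/12)
Y(I(5, S), -28)**2 = (95/12)**2 = 9025/144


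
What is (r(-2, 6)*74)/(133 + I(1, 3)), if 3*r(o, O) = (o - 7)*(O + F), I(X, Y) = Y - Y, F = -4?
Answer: -444/133 ≈ -3.3383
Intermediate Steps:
I(X, Y) = 0
r(o, O) = (-7 + o)*(-4 + O)/3 (r(o, O) = ((o - 7)*(O - 4))/3 = ((-7 + o)*(-4 + O))/3 = (-7 + o)*(-4 + O)/3)
(r(-2, 6)*74)/(133 + I(1, 3)) = ((28/3 - 7/3*6 - 4/3*(-2) + (⅓)*6*(-2))*74)/(133 + 0) = ((28/3 - 14 + 8/3 - 4)*74)/133 = -6*74*(1/133) = -444*1/133 = -444/133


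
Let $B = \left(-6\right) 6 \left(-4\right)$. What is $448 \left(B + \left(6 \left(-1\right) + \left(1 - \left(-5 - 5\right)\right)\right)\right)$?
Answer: $66752$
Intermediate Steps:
$B = 144$ ($B = \left(-36\right) \left(-4\right) = 144$)
$448 \left(B + \left(6 \left(-1\right) + \left(1 - \left(-5 - 5\right)\right)\right)\right) = 448 \left(144 + \left(6 \left(-1\right) + \left(1 - \left(-5 - 5\right)\right)\right)\right) = 448 \left(144 + \left(-6 + \left(1 - -10\right)\right)\right) = 448 \left(144 + \left(-6 + \left(1 + 10\right)\right)\right) = 448 \left(144 + \left(-6 + 11\right)\right) = 448 \left(144 + 5\right) = 448 \cdot 149 = 66752$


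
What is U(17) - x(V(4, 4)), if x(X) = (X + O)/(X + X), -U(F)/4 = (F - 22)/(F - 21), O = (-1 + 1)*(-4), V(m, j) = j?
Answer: -11/2 ≈ -5.5000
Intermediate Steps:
O = 0 (O = 0*(-4) = 0)
U(F) = -4*(-22 + F)/(-21 + F) (U(F) = -4*(F - 22)/(F - 21) = -4*(-22 + F)/(-21 + F))
x(X) = ½ (x(X) = (X + 0)/(X + X) = X/((2*X)) = X*(1/(2*X)) = ½)
U(17) - x(V(4, 4)) = 4*(22 - 1*17)/(-21 + 17) - 1*½ = 4*(22 - 17)/(-4) - ½ = 4*(-¼)*5 - ½ = -5 - ½ = -11/2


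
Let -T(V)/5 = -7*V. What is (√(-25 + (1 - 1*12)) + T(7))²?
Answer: 59989 + 2940*I ≈ 59989.0 + 2940.0*I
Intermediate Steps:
T(V) = 35*V (T(V) = -(-35)*V = 35*V)
(√(-25 + (1 - 1*12)) + T(7))² = (√(-25 + (1 - 1*12)) + 35*7)² = (√(-25 + (1 - 12)) + 245)² = (√(-25 - 11) + 245)² = (√(-36) + 245)² = (6*I + 245)² = (245 + 6*I)²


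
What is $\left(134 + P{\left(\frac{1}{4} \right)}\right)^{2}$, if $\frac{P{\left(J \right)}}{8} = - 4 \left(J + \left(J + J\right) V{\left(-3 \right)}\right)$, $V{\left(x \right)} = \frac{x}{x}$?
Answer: $12100$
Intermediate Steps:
$V{\left(x \right)} = 1$
$P{\left(J \right)} = - 96 J$ ($P{\left(J \right)} = 8 \left(- 4 \left(J + \left(J + J\right) 1\right)\right) = 8 \left(- 4 \left(J + 2 J 1\right)\right) = 8 \left(- 4 \left(J + 2 J\right)\right) = 8 \left(- 4 \cdot 3 J\right) = 8 \left(- 12 J\right) = - 96 J$)
$\left(134 + P{\left(\frac{1}{4} \right)}\right)^{2} = \left(134 - \frac{96}{4}\right)^{2} = \left(134 - 24\right)^{2} = 110^{2} = 12100$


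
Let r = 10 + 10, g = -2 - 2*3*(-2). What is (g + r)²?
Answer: 900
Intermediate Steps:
g = 10 (g = -2 - 6*(-2) = -2 + 12 = 10)
r = 20
(g + r)² = (10 + 20)² = 30² = 900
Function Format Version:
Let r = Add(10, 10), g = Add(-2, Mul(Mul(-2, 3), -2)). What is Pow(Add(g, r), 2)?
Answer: 900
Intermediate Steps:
g = 10 (g = Add(-2, Mul(-6, -2)) = Add(-2, 12) = 10)
r = 20
Pow(Add(g, r), 2) = Pow(Add(10, 20), 2) = Pow(30, 2) = 900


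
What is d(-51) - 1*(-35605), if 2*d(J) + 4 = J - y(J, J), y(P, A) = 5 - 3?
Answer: 71153/2 ≈ 35577.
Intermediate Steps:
y(P, A) = 2
d(J) = -3 + J/2 (d(J) = -2 + (J - 1*2)/2 = -2 + (J - 2)/2 = -2 + (-2 + J)/2 = -2 + (-1 + J/2) = -3 + J/2)
d(-51) - 1*(-35605) = (-3 + (½)*(-51)) - 1*(-35605) = (-3 - 51/2) + 35605 = -57/2 + 35605 = 71153/2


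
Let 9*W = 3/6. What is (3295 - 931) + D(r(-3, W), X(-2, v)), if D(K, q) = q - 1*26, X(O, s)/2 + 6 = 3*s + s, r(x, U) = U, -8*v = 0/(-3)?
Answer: 2326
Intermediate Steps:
v = 0 (v = -0/(-3) = -0*(-1)/3 = -⅛*0 = 0)
W = 1/18 (W = (3/6)/9 = (3*(⅙))/9 = (⅑)*(½) = 1/18 ≈ 0.055556)
X(O, s) = -12 + 8*s (X(O, s) = -12 + 2*(3*s + s) = -12 + 2*(4*s) = -12 + 8*s)
D(K, q) = -26 + q (D(K, q) = q - 26 = -26 + q)
(3295 - 931) + D(r(-3, W), X(-2, v)) = (3295 - 931) + (-26 + (-12 + 8*0)) = 2364 + (-26 + (-12 + 0)) = 2364 + (-26 - 12) = 2364 - 38 = 2326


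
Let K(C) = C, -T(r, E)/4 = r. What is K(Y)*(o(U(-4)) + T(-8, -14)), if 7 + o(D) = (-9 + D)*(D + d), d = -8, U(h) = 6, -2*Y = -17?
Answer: 527/2 ≈ 263.50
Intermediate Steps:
Y = 17/2 (Y = -1/2*(-17) = 17/2 ≈ 8.5000)
T(r, E) = -4*r
o(D) = -7 + (-9 + D)*(-8 + D) (o(D) = -7 + (-9 + D)*(D - 8) = -7 + (-9 + D)*(-8 + D))
K(Y)*(o(U(-4)) + T(-8, -14)) = 17*((65 + 6**2 - 17*6) - 4*(-8))/2 = 17*((65 + 36 - 102) + 32)/2 = 17*(-1 + 32)/2 = (17/2)*31 = 527/2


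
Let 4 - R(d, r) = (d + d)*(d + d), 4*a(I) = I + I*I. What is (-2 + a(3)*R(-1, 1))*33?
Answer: -66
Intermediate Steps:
a(I) = I/4 + I²/4 (a(I) = (I + I*I)/4 = (I + I²)/4 = I/4 + I²/4)
R(d, r) = 4 - 4*d² (R(d, r) = 4 - (d + d)*(d + d) = 4 - 2*d*2*d = 4 - 4*d²)
(-2 + a(3)*R(-1, 1))*33 = (-2 + ((¼)*3*(1 + 3))*(4 - 4*(-1)²))*33 = (-2 + ((¼)*3*4)*(4 - 4*1))*33 = (-2 + 3*(4 - 4))*33 = (-2 + 3*0)*33 = (-2 + 0)*33 = -2*33 = -66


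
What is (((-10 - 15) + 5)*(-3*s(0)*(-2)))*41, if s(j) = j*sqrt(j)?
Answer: 0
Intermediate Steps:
s(j) = j**(3/2)
(((-10 - 15) + 5)*(-3*s(0)*(-2)))*41 = (((-10 - 15) + 5)*(-3*0**(3/2)*(-2)))*41 = ((-25 + 5)*(-3*0*(-2)))*41 = -0*(-2)*41 = -20*0*41 = 0*41 = 0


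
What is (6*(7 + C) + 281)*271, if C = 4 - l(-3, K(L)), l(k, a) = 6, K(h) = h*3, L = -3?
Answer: 84281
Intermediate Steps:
K(h) = 3*h
C = -2 (C = 4 - 1*6 = 4 - 6 = -2)
(6*(7 + C) + 281)*271 = (6*(7 - 2) + 281)*271 = (6*5 + 281)*271 = (30 + 281)*271 = 311*271 = 84281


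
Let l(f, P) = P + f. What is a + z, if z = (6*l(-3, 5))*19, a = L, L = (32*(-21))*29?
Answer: -19260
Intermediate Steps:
L = -19488 (L = -672*29 = -19488)
a = -19488
z = 228 (z = (6*(5 - 3))*19 = (6*2)*19 = 12*19 = 228)
a + z = -19488 + 228 = -19260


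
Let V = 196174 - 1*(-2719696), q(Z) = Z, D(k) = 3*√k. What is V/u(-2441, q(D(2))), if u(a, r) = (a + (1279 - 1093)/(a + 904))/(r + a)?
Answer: 10939810635790/3752003 - 13445076570*√2/3752003 ≈ 2.9107e+6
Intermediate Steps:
u(a, r) = (a + 186/(904 + a))/(a + r)
V = 2915870 (V = 196174 + 2719696 = 2915870)
V/u(-2441, q(D(2))) = 2915870/(((186 + (-2441)² + 904*(-2441))/((-2441)² + 904*(-2441) + 904*(3*√2) - 7323*√2))) = 2915870/(((186 + 5958481 - 2206664)/(5958481 - 2206664 + 2712*√2 - 7323*√2))) = 2915870/((3752003/(3751817 - 4611*√2))) = 2915870*(3751817/3752003 - 4611*√2/3752003) = 10939810635790/3752003 - 13445076570*√2/3752003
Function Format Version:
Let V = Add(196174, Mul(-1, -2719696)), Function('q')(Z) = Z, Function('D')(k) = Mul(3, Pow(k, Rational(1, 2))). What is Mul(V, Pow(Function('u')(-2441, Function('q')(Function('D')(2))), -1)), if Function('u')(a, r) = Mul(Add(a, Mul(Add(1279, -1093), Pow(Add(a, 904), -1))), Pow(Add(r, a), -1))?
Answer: Add(Rational(10939810635790, 3752003), Mul(Rational(-13445076570, 3752003), Pow(2, Rational(1, 2)))) ≈ 2.9107e+6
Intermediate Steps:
Function('u')(a, r) = Mul(Pow(Add(a, r), -1), Add(a, Mul(186, Pow(Add(904, a), -1)))) (Function('u')(a, r) = Mul(Add(a, Mul(186, Pow(Add(904, a), -1))), Pow(Add(a, r), -1)) = Mul(Pow(Add(a, r), -1), Add(a, Mul(186, Pow(Add(904, a), -1)))))
V = 2915870 (V = Add(196174, 2719696) = 2915870)
Mul(V, Pow(Function('u')(-2441, Function('q')(Function('D')(2))), -1)) = Mul(2915870, Pow(Mul(Pow(Add(Pow(-2441, 2), Mul(904, -2441), Mul(904, Mul(3, Pow(2, Rational(1, 2)))), Mul(-2441, Mul(3, Pow(2, Rational(1, 2))))), -1), Add(186, Pow(-2441, 2), Mul(904, -2441))), -1)) = Mul(2915870, Pow(Mul(Pow(Add(5958481, -2206664, Mul(2712, Pow(2, Rational(1, 2))), Mul(-7323, Pow(2, Rational(1, 2)))), -1), Add(186, 5958481, -2206664)), -1)) = Mul(2915870, Pow(Mul(Pow(Add(3751817, Mul(-4611, Pow(2, Rational(1, 2)))), -1), 3752003), -1)) = Mul(2915870, Pow(Mul(3752003, Pow(Add(3751817, Mul(-4611, Pow(2, Rational(1, 2)))), -1)), -1)) = Mul(2915870, Add(Rational(3751817, 3752003), Mul(Rational(-4611, 3752003), Pow(2, Rational(1, 2))))) = Add(Rational(10939810635790, 3752003), Mul(Rational(-13445076570, 3752003), Pow(2, Rational(1, 2))))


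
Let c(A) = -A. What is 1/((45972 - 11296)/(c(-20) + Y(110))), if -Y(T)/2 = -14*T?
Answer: 775/8669 ≈ 0.089399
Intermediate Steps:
Y(T) = 28*T (Y(T) = -(-28)*T = 28*T)
1/((45972 - 11296)/(c(-20) + Y(110))) = 1/((45972 - 11296)/(-1*(-20) + 28*110)) = 1/(34676/(20 + 3080)) = 1/(34676/3100) = 1/(34676*(1/3100)) = 1/(8669/775) = 775/8669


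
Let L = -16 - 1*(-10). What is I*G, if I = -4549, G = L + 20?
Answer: -63686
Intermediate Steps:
L = -6 (L = -16 + 10 = -6)
G = 14 (G = -6 + 20 = 14)
I*G = -4549*14 = -63686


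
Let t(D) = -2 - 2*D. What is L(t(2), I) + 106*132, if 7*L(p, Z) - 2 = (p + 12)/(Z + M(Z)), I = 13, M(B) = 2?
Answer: 489732/35 ≈ 13992.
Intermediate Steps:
L(p, Z) = 2/7 + (12 + p)/(7*(2 + Z)) (L(p, Z) = 2/7 + ((p + 12)/(Z + 2))/7 = 2/7 + ((12 + p)/(2 + Z))/7 = 2/7 + (12 + p)/(7*(2 + Z)))
L(t(2), I) + 106*132 = (16 + (-2 - 2*2) + 2*13)/(7*(2 + 13)) + 106*132 = (⅐)*(16 + (-2 - 4) + 26)/15 + 13992 = (⅐)*(1/15)*(16 - 6 + 26) + 13992 = (⅐)*(1/15)*36 + 13992 = 12/35 + 13992 = 489732/35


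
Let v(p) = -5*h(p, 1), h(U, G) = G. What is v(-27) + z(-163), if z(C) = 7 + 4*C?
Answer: -650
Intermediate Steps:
v(p) = -5 (v(p) = -5*1 = -5)
v(-27) + z(-163) = -5 + (7 + 4*(-163)) = -5 + (7 - 652) = -5 - 645 = -650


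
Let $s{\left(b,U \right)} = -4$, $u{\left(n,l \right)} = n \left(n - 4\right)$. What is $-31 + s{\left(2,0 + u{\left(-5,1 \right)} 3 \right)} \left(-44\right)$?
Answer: $145$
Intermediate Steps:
$u{\left(n,l \right)} = n \left(-4 + n\right)$
$-31 + s{\left(2,0 + u{\left(-5,1 \right)} 3 \right)} \left(-44\right) = -31 - -176 = -31 + 176 = 145$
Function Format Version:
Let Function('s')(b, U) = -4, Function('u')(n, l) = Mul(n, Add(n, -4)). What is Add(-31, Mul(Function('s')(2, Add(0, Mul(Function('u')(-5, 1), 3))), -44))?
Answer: 145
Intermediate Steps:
Function('u')(n, l) = Mul(n, Add(-4, n))
Add(-31, Mul(Function('s')(2, Add(0, Mul(Function('u')(-5, 1), 3))), -44)) = Add(-31, Mul(-4, -44)) = Add(-31, 176) = 145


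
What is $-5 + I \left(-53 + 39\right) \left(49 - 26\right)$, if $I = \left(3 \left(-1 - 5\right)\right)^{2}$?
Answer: $-104333$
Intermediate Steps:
$I = 324$ ($I = \left(3 \left(-1 - 5\right)\right)^{2} = \left(3 \left(-6\right)\right)^{2} = \left(-18\right)^{2} = 324$)
$-5 + I \left(-53 + 39\right) \left(49 - 26\right) = -5 + 324 \left(-53 + 39\right) \left(49 - 26\right) = -5 + 324 \left(\left(-14\right) 23\right) = -5 + 324 \left(-322\right) = -5 - 104328 = -104333$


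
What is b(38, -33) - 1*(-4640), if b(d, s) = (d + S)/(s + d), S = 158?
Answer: 23396/5 ≈ 4679.2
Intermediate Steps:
b(d, s) = (158 + d)/(d + s) (b(d, s) = (d + 158)/(s + d) = (158 + d)/(d + s))
b(38, -33) - 1*(-4640) = (158 + 38)/(38 - 33) - 1*(-4640) = 196/5 + 4640 = 23396/5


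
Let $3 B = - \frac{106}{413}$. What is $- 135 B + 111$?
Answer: $\frac{50613}{413} \approx 122.55$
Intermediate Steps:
$B = - \frac{106}{1239}$ ($B = \frac{\left(-106\right) \frac{1}{413}}{3} = \frac{1}{3} \left(- \frac{106}{413}\right) = - \frac{106}{1239} \approx -0.085553$)
$- 135 B + 111 = \left(-135\right) \left(- \frac{106}{1239}\right) + 111 = \frac{4770}{413} + 111 = \frac{50613}{413}$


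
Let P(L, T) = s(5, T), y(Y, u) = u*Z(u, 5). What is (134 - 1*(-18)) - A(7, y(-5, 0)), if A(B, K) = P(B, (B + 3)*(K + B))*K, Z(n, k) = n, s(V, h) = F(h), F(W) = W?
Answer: 152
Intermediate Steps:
s(V, h) = h
y(Y, u) = u² (y(Y, u) = u*u = u²)
P(L, T) = T
A(B, K) = K*(3 + B)*(B + K) (A(B, K) = ((B + 3)*(K + B))*K = ((3 + B)*(B + K))*K = K*(3 + B)*(B + K))
(134 - 1*(-18)) - A(7, y(-5, 0)) = (134 - 1*(-18)) - 0²*(7² + 3*7 + 3*0² + 7*0²) = (134 + 18) - 0*(49 + 21 + 3*0 + 7*0) = 152 - 0*(49 + 21 + 0 + 0) = 152 - 0*70 = 152 - 1*0 = 152 + 0 = 152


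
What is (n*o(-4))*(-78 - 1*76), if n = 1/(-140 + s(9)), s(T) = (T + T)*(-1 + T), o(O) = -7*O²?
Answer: 4312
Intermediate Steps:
s(T) = 2*T*(-1 + T) (s(T) = (2*T)*(-1 + T) = 2*T*(-1 + T))
n = ¼ (n = 1/(-140 + 2*9*(-1 + 9)) = 1/(-140 + 2*9*8) = 1/(-140 + 144) = 1/4 = ¼ ≈ 0.25000)
(n*o(-4))*(-78 - 1*76) = ((-7*(-4)²)/4)*(-78 - 1*76) = ((-7*16)/4)*(-78 - 76) = ((¼)*(-112))*(-154) = -28*(-154) = 4312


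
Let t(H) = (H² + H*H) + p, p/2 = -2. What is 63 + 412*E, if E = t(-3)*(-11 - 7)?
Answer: -103761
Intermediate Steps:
p = -4 (p = 2*(-2) = -4)
t(H) = -4 + 2*H² (t(H) = (H² + H*H) - 4 = (H² + H²) - 4 = 2*H² - 4 = -4 + 2*H²)
E = -252 (E = (-4 + 2*(-3)²)*(-11 - 7) = (-4 + 2*9)*(-18) = (-4 + 18)*(-18) = 14*(-18) = -252)
63 + 412*E = 63 + 412*(-252) = 63 - 103824 = -103761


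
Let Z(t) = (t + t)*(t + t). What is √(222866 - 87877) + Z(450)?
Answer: 810000 + √134989 ≈ 8.1037e+5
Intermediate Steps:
Z(t) = 4*t² (Z(t) = (2*t)*(2*t) = 4*t²)
√(222866 - 87877) + Z(450) = √(222866 - 87877) + 4*450² = √134989 + 4*202500 = √134989 + 810000 = 810000 + √134989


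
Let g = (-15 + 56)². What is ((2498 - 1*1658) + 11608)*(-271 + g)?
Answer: 17551680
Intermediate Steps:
g = 1681 (g = 41² = 1681)
((2498 - 1*1658) + 11608)*(-271 + g) = ((2498 - 1*1658) + 11608)*(-271 + 1681) = ((2498 - 1658) + 11608)*1410 = (840 + 11608)*1410 = 12448*1410 = 17551680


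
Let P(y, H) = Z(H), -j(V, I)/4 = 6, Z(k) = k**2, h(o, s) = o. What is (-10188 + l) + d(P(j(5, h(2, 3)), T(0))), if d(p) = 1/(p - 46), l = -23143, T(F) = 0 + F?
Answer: -1533227/46 ≈ -33331.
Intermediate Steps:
T(F) = F
j(V, I) = -24 (j(V, I) = -4*6 = -24)
P(y, H) = H**2
d(p) = 1/(-46 + p)
(-10188 + l) + d(P(j(5, h(2, 3)), T(0))) = (-10188 - 23143) + 1/(-46 + 0**2) = -33331 + 1/(-46 + 0) = -33331 + 1/(-46) = -33331 - 1/46 = -1533227/46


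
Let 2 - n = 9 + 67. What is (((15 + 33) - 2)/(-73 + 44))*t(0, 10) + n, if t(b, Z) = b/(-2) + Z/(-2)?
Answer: -1916/29 ≈ -66.069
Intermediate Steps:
t(b, Z) = -Z/2 - b/2 (t(b, Z) = b*(-½) + Z*(-½) = -b/2 - Z/2 = -Z/2 - b/2)
n = -74 (n = 2 - (9 + 67) = 2 - 1*76 = 2 - 76 = -74)
(((15 + 33) - 2)/(-73 + 44))*t(0, 10) + n = (((15 + 33) - 2)/(-73 + 44))*(-½*10 - ½*0) - 74 = ((48 - 2)/(-29))*(-5 + 0) - 74 = (46*(-1/29))*(-5) - 74 = -46/29*(-5) - 74 = 230/29 - 74 = -1916/29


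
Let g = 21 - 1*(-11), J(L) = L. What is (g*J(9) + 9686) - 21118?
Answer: -11144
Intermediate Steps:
g = 32 (g = 21 + 11 = 32)
(g*J(9) + 9686) - 21118 = (32*9 + 9686) - 21118 = (288 + 9686) - 21118 = 9974 - 21118 = -11144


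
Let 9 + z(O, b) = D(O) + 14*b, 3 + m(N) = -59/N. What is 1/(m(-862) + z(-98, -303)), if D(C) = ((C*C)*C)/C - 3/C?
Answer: 21119/112988742 ≈ 0.00018691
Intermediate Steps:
m(N) = -3 - 59/N
D(C) = C² - 3/C (D(C) = (C²*C)/C - 3/C = C³/C - 3/C = C² - 3/C)
z(O, b) = -9 + 14*b + (-3 + O³)/O (z(O, b) = -9 + ((-3 + O³)/O + 14*b) = -9 + (14*b + (-3 + O³)/O) = -9 + 14*b + (-3 + O³)/O)
1/(m(-862) + z(-98, -303)) = 1/((-3 - 59/(-862)) + (-9 + (-98)² - 3/(-98) + 14*(-303))) = 1/((-3 - 59*(-1/862)) + (-9 + 9604 - 3*(-1/98) - 4242)) = 1/((-3 + 59/862) + (-9 + 9604 + 3/98 - 4242)) = 1/(-2527/862 + 524597/98) = 1/(112988742/21119) = 21119/112988742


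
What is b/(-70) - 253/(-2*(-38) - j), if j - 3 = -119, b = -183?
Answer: 8713/6720 ≈ 1.2966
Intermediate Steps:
j = -116 (j = 3 - 119 = -116)
b/(-70) - 253/(-2*(-38) - j) = -183/(-70) - 253/(-2*(-38) - 1*(-116)) = -183*(-1/70) - 253/(76 + 116) = 183/70 - 253/192 = 8713/6720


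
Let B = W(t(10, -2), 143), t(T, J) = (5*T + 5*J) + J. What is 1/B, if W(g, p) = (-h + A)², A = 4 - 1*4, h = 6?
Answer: 1/36 ≈ 0.027778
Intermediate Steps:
A = 0 (A = 4 - 4 = 0)
t(T, J) = 5*T + 6*J (t(T, J) = (5*J + 5*T) + J = 5*T + 6*J)
W(g, p) = 36 (W(g, p) = (-1*6 + 0)² = (-6 + 0)² = (-6)² = 36)
B = 36
1/B = 1/36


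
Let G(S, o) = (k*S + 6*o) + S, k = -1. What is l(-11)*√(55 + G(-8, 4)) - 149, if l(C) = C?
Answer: -149 - 11*√79 ≈ -246.77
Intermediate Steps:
G(S, o) = 6*o (G(S, o) = (-S + 6*o) + S = 6*o)
l(-11)*√(55 + G(-8, 4)) - 149 = -11*√(55 + 6*4) - 149 = -11*√(55 + 24) - 149 = -11*√79 - 149 = -149 - 11*√79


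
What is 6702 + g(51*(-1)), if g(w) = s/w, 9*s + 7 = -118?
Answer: 3076343/459 ≈ 6702.3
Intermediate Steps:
s = -125/9 (s = -7/9 + (⅑)*(-118) = -7/9 - 118/9 = -125/9 ≈ -13.889)
g(w) = -125/(9*w)
6702 + g(51*(-1)) = 6702 - 125/(9*(51*(-1))) = 6702 - 125/9/(-51) = 6702 - 125/9*(-1/51) = 6702 + 125/459 = 3076343/459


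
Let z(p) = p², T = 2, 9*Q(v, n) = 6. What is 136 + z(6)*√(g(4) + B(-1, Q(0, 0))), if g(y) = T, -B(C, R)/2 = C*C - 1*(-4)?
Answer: 136 + 72*I*√2 ≈ 136.0 + 101.82*I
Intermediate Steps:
Q(v, n) = ⅔ (Q(v, n) = (⅑)*6 = ⅔)
B(C, R) = -8 - 2*C² (B(C, R) = -2*(C*C - 1*(-4)) = -2*(C² + 4) = -2*(4 + C²) = -8 - 2*C²)
g(y) = 2
136 + z(6)*√(g(4) + B(-1, Q(0, 0))) = 136 + 6²*√(2 + (-8 - 2*(-1)²)) = 136 + 36*√(2 + (-8 - 2*1)) = 136 + 36*√(2 + (-8 - 2)) = 136 + 36*√(2 - 10) = 136 + 36*√(-8) = 136 + 36*(2*I*√2) = 136 + 72*I*√2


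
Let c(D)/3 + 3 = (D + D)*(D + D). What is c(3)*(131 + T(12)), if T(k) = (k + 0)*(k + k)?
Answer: 41481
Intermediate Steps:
T(k) = 2*k² (T(k) = k*(2*k) = 2*k²)
c(D) = -9 + 12*D² (c(D) = -9 + 3*((D + D)*(D + D)) = -9 + 3*((2*D)*(2*D)) = -9 + 3*(4*D²) = -9 + 12*D²)
c(3)*(131 + T(12)) = (-9 + 12*3²)*(131 + 2*12²) = (-9 + 12*9)*(131 + 2*144) = (-9 + 108)*(131 + 288) = 99*419 = 41481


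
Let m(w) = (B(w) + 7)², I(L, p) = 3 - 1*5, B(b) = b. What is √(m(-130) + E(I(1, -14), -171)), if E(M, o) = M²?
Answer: √15133 ≈ 123.02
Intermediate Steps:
I(L, p) = -2 (I(L, p) = 3 - 5 = -2)
m(w) = (7 + w)² (m(w) = (w + 7)² = (7 + w)²)
√(m(-130) + E(I(1, -14), -171)) = √((7 - 130)² + (-2)²) = √((-123)² + 4) = √(15129 + 4) = √15133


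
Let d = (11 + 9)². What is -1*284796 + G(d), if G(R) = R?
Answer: -284396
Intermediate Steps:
d = 400 (d = 20² = 400)
-1*284796 + G(d) = -1*284796 + 400 = -284796 + 400 = -284396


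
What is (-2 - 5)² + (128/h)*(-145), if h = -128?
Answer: 194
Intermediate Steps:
(-2 - 5)² + (128/h)*(-145) = (-2 - 5)² + (128/(-128))*(-145) = (-7)² + (128*(-1/128))*(-145) = 49 - 1*(-145) = 49 + 145 = 194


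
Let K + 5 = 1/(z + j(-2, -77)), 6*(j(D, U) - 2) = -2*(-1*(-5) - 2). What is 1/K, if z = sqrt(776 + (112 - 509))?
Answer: -1891/9459 - sqrt(379)/9459 ≈ -0.20197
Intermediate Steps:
j(D, U) = 1 (j(D, U) = 2 + (-2*(-1*(-5) - 2))/6 = 2 + (-2*(5 - 2))/6 = 2 + (-2*3)/6 = 2 + (1/6)*(-6) = 2 - 1 = 1)
z = sqrt(379) (z = sqrt(776 - 397) = sqrt(379) ≈ 19.468)
K = -5 + 1/(1 + sqrt(379)) (K = -5 + 1/(sqrt(379) + 1) = -5 + 1/(1 + sqrt(379)) ≈ -4.9511)
1/K = 1/(-1891/378 + sqrt(379)/378)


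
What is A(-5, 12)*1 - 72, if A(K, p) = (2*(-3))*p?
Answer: -144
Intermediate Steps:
A(K, p) = -6*p
A(-5, 12)*1 - 72 = -6*12*1 - 72 = -72*1 - 72 = -72 - 72 = -144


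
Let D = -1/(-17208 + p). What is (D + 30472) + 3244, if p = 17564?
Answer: 12002895/356 ≈ 33716.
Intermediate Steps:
D = -1/356 (D = -1/(-17208 + 17564) = -1/356 ≈ -0.0028090)
(D + 30472) + 3244 = (-1/356 + 30472) + 3244 = 10848031/356 + 3244 = 12002895/356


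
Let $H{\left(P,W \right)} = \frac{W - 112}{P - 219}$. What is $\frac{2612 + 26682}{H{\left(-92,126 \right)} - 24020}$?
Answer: $- \frac{4555217}{3735117} \approx -1.2196$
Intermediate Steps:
$H{\left(P,W \right)} = \frac{-112 + W}{-219 + P}$ ($H{\left(P,W \right)} = \frac{W - 112}{-219 + P} = \frac{-112 + W}{-219 + P}$)
$\frac{2612 + 26682}{H{\left(-92,126 \right)} - 24020} = \frac{2612 + 26682}{\frac{-112 + 126}{-219 - 92} - 24020} = \frac{29294}{\frac{1}{-311} \cdot 14 - 24020} = \frac{29294}{\left(- \frac{1}{311}\right) 14 - 24020} = \frac{29294}{- \frac{14}{311} - 24020} = \frac{29294}{- \frac{7470234}{311}} = 29294 \left(- \frac{311}{7470234}\right) = - \frac{4555217}{3735117}$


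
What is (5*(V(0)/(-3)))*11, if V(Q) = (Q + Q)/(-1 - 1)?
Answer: 0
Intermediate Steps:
V(Q) = -Q (V(Q) = (2*Q)/(-2) = (2*Q)*(-½) = -Q)
(5*(V(0)/(-3)))*11 = (5*(-1*0/(-3)))*11 = (5*(0*(-⅓)))*11 = (5*0)*11 = 0*11 = 0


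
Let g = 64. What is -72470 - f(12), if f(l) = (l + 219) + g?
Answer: -72765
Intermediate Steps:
f(l) = 283 + l (f(l) = (l + 219) + 64 = (219 + l) + 64 = 283 + l)
-72470 - f(12) = -72470 - (283 + 12) = -72470 - 1*295 = -72470 - 295 = -72765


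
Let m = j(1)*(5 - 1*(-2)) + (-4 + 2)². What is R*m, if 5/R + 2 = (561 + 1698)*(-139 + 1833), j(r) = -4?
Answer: -15/478343 ≈ -3.1358e-5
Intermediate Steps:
R = 5/3826744 (R = 5/(-2 + (561 + 1698)*(-139 + 1833)) = 5/(-2 + 2259*1694) = 5/(-2 + 3826746) = 5/3826744 ≈ 1.3066e-6)
m = -24 (m = -4*(5 - 1*(-2)) + (-4 + 2)² = -4*(5 + 2) + (-2)² = -4*7 + 4 = -28 + 4 = -24)
R*m = (5/3826744)*(-24) = -15/478343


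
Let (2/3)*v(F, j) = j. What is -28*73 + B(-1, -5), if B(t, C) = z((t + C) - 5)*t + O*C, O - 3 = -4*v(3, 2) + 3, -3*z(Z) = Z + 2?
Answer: -2017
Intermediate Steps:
v(F, j) = 3*j/2
z(Z) = -⅔ - Z/3 (z(Z) = -(Z + 2)/3 = -(2 + Z)/3 = -⅔ - Z/3)
O = -6 (O = 3 + (-6*2 + 3) = 3 + (-4*3 + 3) = 3 + (-12 + 3) = 3 - 9 = -6)
B(t, C) = -6*C + t*(1 - C/3 - t/3) (B(t, C) = (-⅔ - ((t + C) - 5)/3)*t - 6*C = (-⅔ - ((C + t) - 5)/3)*t - 6*C = (-⅔ - (-5 + C + t)/3)*t - 6*C = (-⅔ + (5/3 - C/3 - t/3))*t - 6*C = (1 - C/3 - t/3)*t - 6*C = t*(1 - C/3 - t/3) - 6*C = -6*C + t*(1 - C/3 - t/3))
-28*73 + B(-1, -5) = -28*73 + (-6*(-5) - ⅓*(-1)*(-3 - 5 - 1)) = -2044 + (30 - ⅓*(-1)*(-9)) = -2044 + (30 - 3) = -2044 + 27 = -2017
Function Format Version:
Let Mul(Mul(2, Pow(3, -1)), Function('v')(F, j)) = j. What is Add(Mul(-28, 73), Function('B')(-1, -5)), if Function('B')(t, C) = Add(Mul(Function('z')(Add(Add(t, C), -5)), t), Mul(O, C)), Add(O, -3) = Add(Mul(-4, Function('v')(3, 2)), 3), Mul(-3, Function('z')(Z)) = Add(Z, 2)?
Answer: -2017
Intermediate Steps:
Function('v')(F, j) = Mul(Rational(3, 2), j)
Function('z')(Z) = Add(Rational(-2, 3), Mul(Rational(-1, 3), Z)) (Function('z')(Z) = Mul(Rational(-1, 3), Add(Z, 2)) = Mul(Rational(-1, 3), Add(2, Z)) = Add(Rational(-2, 3), Mul(Rational(-1, 3), Z)))
O = -6 (O = Add(3, Add(Mul(-4, Mul(Rational(3, 2), 2)), 3)) = Add(3, Add(Mul(-4, 3), 3)) = Add(3, Add(-12, 3)) = Add(3, -9) = -6)
Function('B')(t, C) = Add(Mul(-6, C), Mul(t, Add(1, Mul(Rational(-1, 3), C), Mul(Rational(-1, 3), t)))) (Function('B')(t, C) = Add(Mul(Add(Rational(-2, 3), Mul(Rational(-1, 3), Add(Add(t, C), -5))), t), Mul(-6, C)) = Add(Mul(Add(Rational(-2, 3), Mul(Rational(-1, 3), Add(Add(C, t), -5))), t), Mul(-6, C)) = Add(Mul(Add(Rational(-2, 3), Mul(Rational(-1, 3), Add(-5, C, t))), t), Mul(-6, C)) = Add(Mul(Add(Rational(-2, 3), Add(Rational(5, 3), Mul(Rational(-1, 3), C), Mul(Rational(-1, 3), t))), t), Mul(-6, C)) = Add(Mul(Add(1, Mul(Rational(-1, 3), C), Mul(Rational(-1, 3), t)), t), Mul(-6, C)) = Add(Mul(t, Add(1, Mul(Rational(-1, 3), C), Mul(Rational(-1, 3), t))), Mul(-6, C)) = Add(Mul(-6, C), Mul(t, Add(1, Mul(Rational(-1, 3), C), Mul(Rational(-1, 3), t)))))
Add(Mul(-28, 73), Function('B')(-1, -5)) = Add(Mul(-28, 73), Add(Mul(-6, -5), Mul(Rational(-1, 3), -1, Add(-3, -5, -1)))) = Add(-2044, Add(30, Mul(Rational(-1, 3), -1, -9))) = Add(-2044, Add(30, -3)) = Add(-2044, 27) = -2017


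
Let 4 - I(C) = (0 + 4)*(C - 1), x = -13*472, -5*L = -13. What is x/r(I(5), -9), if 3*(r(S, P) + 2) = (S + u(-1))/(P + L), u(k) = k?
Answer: 589056/127 ≈ 4638.2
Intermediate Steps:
L = 13/5 (L = -⅕*(-13) = 13/5 ≈ 2.6000)
x = -6136
I(C) = 8 - 4*C (I(C) = 4 - (0 + 4)*(C - 1) = 4 - 4*(-1 + C) = 4 - (-4 + 4*C) = 4 + (4 - 4*C) = 8 - 4*C)
r(S, P) = -2 + (-1 + S)/(3*(13/5 + P)) (r(S, P) = -2 + ((S - 1)/(P + 13/5))/3 = -2 + ((-1 + S)/(13/5 + P))/3 = -2 + (-1 + S)/(3*(13/5 + P)))
x/r(I(5), -9) = -6136*3*(13 + 5*(-9))/(-83 - 30*(-9) + 5*(8 - 4*5)) = -6136*3*(13 - 45)/(-83 + 270 + 5*(8 - 20)) = -6136*(-96/(-83 + 270 + 5*(-12))) = -6136*(-96/(-83 + 270 - 60)) = -6136/((⅓)*(-1/32)*127) = -6136/(-127/96) = -6136*(-96/127) = 589056/127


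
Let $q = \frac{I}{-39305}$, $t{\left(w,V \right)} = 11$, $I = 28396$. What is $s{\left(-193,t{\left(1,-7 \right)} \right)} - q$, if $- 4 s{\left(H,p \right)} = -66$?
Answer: $\frac{1353857}{78610} \approx 17.222$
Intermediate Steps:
$s{\left(H,p \right)} = \frac{33}{2}$ ($s{\left(H,p \right)} = \left(- \frac{1}{4}\right) \left(-66\right) = \frac{33}{2}$)
$q = - \frac{28396}{39305}$ ($q = \frac{28396}{-39305} = 28396 \left(- \frac{1}{39305}\right) = - \frac{28396}{39305} \approx -0.72245$)
$s{\left(-193,t{\left(1,-7 \right)} \right)} - q = \frac{33}{2} - - \frac{28396}{39305} = \frac{33}{2} + \frac{28396}{39305} = \frac{1353857}{78610}$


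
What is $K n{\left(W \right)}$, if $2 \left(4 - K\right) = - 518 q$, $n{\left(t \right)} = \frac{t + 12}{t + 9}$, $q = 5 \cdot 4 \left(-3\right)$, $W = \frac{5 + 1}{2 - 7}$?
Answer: $- \frac{279648}{13} \approx -21511.0$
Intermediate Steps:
$W = - \frac{6}{5}$ ($W = \frac{6}{-5} = 6 \left(- \frac{1}{5}\right) = - \frac{6}{5} \approx -1.2$)
$q = -60$ ($q = 20 \left(-3\right) = -60$)
$n{\left(t \right)} = \frac{12 + t}{9 + t}$
$K = -15536$ ($K = 4 - \frac{\left(-518\right) \left(-60\right)}{2} = 4 - 15540 = -15536$)
$K n{\left(W \right)} = - 15536 \frac{12 - \frac{6}{5}}{9 - \frac{6}{5}} = - 15536 \frac{1}{\frac{39}{5}} \cdot \frac{54}{5} = - 15536 \cdot \frac{5}{39} \cdot \frac{54}{5} = \left(-15536\right) \frac{18}{13} = - \frac{279648}{13}$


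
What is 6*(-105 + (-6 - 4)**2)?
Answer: -30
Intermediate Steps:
6*(-105 + (-6 - 4)**2) = 6*(-105 + (-10)**2) = 6*(-105 + 100) = 6*(-5) = -30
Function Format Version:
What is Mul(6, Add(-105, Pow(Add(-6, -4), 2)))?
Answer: -30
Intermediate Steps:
Mul(6, Add(-105, Pow(Add(-6, -4), 2))) = Mul(6, Add(-105, Pow(-10, 2))) = Mul(6, Add(-105, 100)) = Mul(6, -5) = -30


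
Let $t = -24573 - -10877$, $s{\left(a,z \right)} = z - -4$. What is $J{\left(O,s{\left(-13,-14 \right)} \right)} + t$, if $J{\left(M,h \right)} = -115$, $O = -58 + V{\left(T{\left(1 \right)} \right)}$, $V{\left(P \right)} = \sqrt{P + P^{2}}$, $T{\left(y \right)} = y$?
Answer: $-13811$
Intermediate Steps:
$s{\left(a,z \right)} = 4 + z$ ($s{\left(a,z \right)} = z + 4 = 4 + z$)
$O = -58 + \sqrt{2}$ ($O = -58 + \sqrt{1 \left(1 + 1\right)} = -58 + \sqrt{1 \cdot 2} = -58 + \sqrt{2} \approx -56.586$)
$t = -13696$ ($t = -24573 + 10877 = -13696$)
$J{\left(O,s{\left(-13,-14 \right)} \right)} + t = -115 - 13696 = -13811$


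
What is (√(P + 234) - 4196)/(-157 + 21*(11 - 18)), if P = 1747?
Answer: 1049/76 - √1981/304 ≈ 13.656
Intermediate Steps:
(√(P + 234) - 4196)/(-157 + 21*(11 - 18)) = (√(1747 + 234) - 4196)/(-157 + 21*(11 - 18)) = (√1981 - 4196)/(-157 + 21*(-7)) = (-4196 + √1981)/(-157 - 147) = (-4196 + √1981)/(-304) = (-4196 + √1981)*(-1/304) = 1049/76 - √1981/304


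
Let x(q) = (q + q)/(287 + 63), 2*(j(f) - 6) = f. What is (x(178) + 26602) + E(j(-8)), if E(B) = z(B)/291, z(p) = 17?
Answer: 1354761623/50925 ≈ 26603.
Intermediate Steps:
j(f) = 6 + f/2
x(q) = q/175 (x(q) = (2*q)/350 = (2*q)*(1/350) = q/175)
E(B) = 17/291
(x(178) + 26602) + E(j(-8)) = ((1/175)*178 + 26602) + 17/291 = (178/175 + 26602) + 17/291 = 4655528/175 + 17/291 = 1354761623/50925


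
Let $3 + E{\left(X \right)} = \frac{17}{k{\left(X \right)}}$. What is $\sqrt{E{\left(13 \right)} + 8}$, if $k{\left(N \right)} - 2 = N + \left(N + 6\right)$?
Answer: $\frac{\sqrt{22}}{2} \approx 2.3452$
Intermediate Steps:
$k{\left(N \right)} = 8 + 2 N$ ($k{\left(N \right)} = 2 + \left(N + \left(N + 6\right)\right) = 2 + \left(N + \left(6 + N\right)\right) = 2 + \left(6 + 2 N\right) = 8 + 2 N$)
$E{\left(X \right)} = -3 + \frac{17}{8 + 2 X}$
$\sqrt{E{\left(13 \right)} + 8} = \sqrt{\frac{-7 - 78}{2 \left(4 + 13\right)} + 8} = \sqrt{\frac{-7 - 78}{2 \cdot 17} + 8} = \sqrt{\frac{1}{2} \cdot \frac{1}{17} \left(-85\right) + 8} = \sqrt{- \frac{5}{2} + 8} = \sqrt{\frac{11}{2}} = \frac{\sqrt{22}}{2}$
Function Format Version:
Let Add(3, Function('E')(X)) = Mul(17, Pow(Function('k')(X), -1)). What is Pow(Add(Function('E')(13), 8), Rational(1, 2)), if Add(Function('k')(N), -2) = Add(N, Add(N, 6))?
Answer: Mul(Rational(1, 2), Pow(22, Rational(1, 2))) ≈ 2.3452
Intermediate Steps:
Function('k')(N) = Add(8, Mul(2, N)) (Function('k')(N) = Add(2, Add(N, Add(N, 6))) = Add(2, Add(N, Add(6, N))) = Add(2, Add(6, Mul(2, N))) = Add(8, Mul(2, N)))
Function('E')(X) = Add(-3, Mul(17, Pow(Add(8, Mul(2, X)), -1)))
Pow(Add(Function('E')(13), 8), Rational(1, 2)) = Pow(Add(Mul(Rational(1, 2), Pow(Add(4, 13), -1), Add(-7, Mul(-6, 13))), 8), Rational(1, 2)) = Pow(Add(Mul(Rational(1, 2), Pow(17, -1), Add(-7, -78)), 8), Rational(1, 2)) = Pow(Add(Mul(Rational(1, 2), Rational(1, 17), -85), 8), Rational(1, 2)) = Pow(Add(Rational(-5, 2), 8), Rational(1, 2)) = Pow(Rational(11, 2), Rational(1, 2)) = Mul(Rational(1, 2), Pow(22, Rational(1, 2)))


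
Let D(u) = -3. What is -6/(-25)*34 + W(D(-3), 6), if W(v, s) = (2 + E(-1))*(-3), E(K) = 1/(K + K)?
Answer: 183/50 ≈ 3.6600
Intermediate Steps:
E(K) = 1/(2*K)
W(v, s) = -9/2 (W(v, s) = (2 + (½)/(-1))*(-3) = (2 + (½)*(-1))*(-3) = (2 - ½)*(-3) = (3/2)*(-3) = -9/2)
-6/(-25)*34 + W(D(-3), 6) = -6/(-25)*34 - 9/2 = -6*(-1/25)*34 - 9/2 = (6/25)*34 - 9/2 = 204/25 - 9/2 = 183/50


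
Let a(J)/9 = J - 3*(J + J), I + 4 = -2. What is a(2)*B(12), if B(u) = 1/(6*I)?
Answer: 5/2 ≈ 2.5000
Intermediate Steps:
I = -6 (I = -4 - 2 = -6)
B(u) = -1/36 (B(u) = 1/(6*(-6)) = 1/(-36) = -1/36)
a(J) = -45*J (a(J) = 9*(J - 3*(J + J)) = 9*(J - 6*J) = 9*(-5*J) = -45*J)
a(2)*B(12) = -45*2*(-1/36) = -90*(-1/36) = 5/2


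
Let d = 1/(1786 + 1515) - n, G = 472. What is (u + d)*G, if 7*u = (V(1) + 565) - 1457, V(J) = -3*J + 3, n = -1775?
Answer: 17969247680/23107 ≈ 7.7765e+5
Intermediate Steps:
V(J) = 3 - 3*J
u = -892/7 (u = (((3 - 3*1) + 565) - 1457)/7 = (((3 - 3) + 565) - 1457)/7 = ((0 + 565) - 1457)/7 = (565 - 1457)/7 = (1/7)*(-892) = -892/7 ≈ -127.43)
d = 5859276/3301 (d = 1/(1786 + 1515) - 1*(-1775) = 1/3301 + 1775 = 5859276/3301 ≈ 1775.0)
(u + d)*G = (-892/7 + 5859276/3301)*472 = (38070440/23107)*472 = 17969247680/23107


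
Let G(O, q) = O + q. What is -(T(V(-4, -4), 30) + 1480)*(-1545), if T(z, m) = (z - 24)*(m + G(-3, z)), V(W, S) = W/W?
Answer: 1291620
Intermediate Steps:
V(W, S) = 1
T(z, m) = (-24 + z)*(-3 + m + z) (T(z, m) = (z - 24)*(m + (-3 + z)) = (-24 + z)*(-3 + m + z))
-(T(V(-4, -4), 30) + 1480)*(-1545) = -((72 + 1**2 - 27*1 - 24*30 + 30*1) + 1480)*(-1545) = -((72 + 1 - 27 - 720 + 30) + 1480)*(-1545) = -(-644 + 1480)*(-1545) = -836*(-1545) = -1*(-1291620) = 1291620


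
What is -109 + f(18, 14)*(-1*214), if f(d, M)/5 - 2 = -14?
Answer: 12731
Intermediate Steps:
f(d, M) = -60 (f(d, M) = 10 + 5*(-14) = 10 - 70 = -60)
-109 + f(18, 14)*(-1*214) = -109 - (-60)*214 = -109 - 60*(-214) = -109 + 12840 = 12731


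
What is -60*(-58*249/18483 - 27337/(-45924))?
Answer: 263274395/23578147 ≈ 11.166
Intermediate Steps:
-60*(-58*249/18483 - 27337/(-45924)) = -60*(-14442*1/18483 - 27337*(-1/45924)) = -60*(-4814/6161 + 27337/45924) = -60*(-52654879/282937764) = 263274395/23578147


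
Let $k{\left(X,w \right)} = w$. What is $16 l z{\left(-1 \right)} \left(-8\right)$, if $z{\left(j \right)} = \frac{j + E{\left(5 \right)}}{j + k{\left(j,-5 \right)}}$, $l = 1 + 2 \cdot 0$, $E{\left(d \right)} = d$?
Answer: $\frac{256}{3} \approx 85.333$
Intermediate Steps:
$l = 1$ ($l = 1 + 0 = 1$)
$z{\left(j \right)} = \frac{5 + j}{-5 + j}$ ($z{\left(j \right)} = \frac{j + 5}{j - 5} = \frac{5 + j}{-5 + j}$)
$16 l z{\left(-1 \right)} \left(-8\right) = 16 \cdot 1 \frac{5 - 1}{-5 - 1} \left(-8\right) = 16 \cdot 1 \frac{1}{-6} \cdot 4 \left(-8\right) = 16 \cdot 1 \left(\left(- \frac{1}{6}\right) 4\right) \left(-8\right) = 16 \cdot 1 \left(- \frac{2}{3}\right) \left(-8\right) = 16 \left(\left(- \frac{2}{3}\right) \left(-8\right)\right) = 16 \cdot \frac{16}{3} = \frac{256}{3}$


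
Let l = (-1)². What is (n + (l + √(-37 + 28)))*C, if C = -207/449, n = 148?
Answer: -30843/449 - 621*I/449 ≈ -68.693 - 1.3831*I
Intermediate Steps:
C = -207/449 (C = -207*1/449 = -207/449 ≈ -0.46102)
l = 1
(n + (l + √(-37 + 28)))*C = (148 + (1 + √(-37 + 28)))*(-207/449) = (148 + (1 + √(-9)))*(-207/449) = (148 + (1 + 3*I))*(-207/449) = (149 + 3*I)*(-207/449) = -30843/449 - 621*I/449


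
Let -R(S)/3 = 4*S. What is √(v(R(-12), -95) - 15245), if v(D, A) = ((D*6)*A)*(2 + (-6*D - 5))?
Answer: √71148115 ≈ 8434.9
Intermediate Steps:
R(S) = -12*S
v(D, A) = 6*A*D*(-3 - 6*D) (v(D, A) = ((6*D)*A)*(2 + (-5 - 6*D)) = (6*A*D)*(-3 - 6*D) = 6*A*D*(-3 - 6*D))
√(v(R(-12), -95) - 15245) = √(-18*(-95)*(-12*(-12))*(1 + 2*(-12*(-12))) - 15245) = √(-18*(-95)*144*(1 + 2*144) - 15245) = √(-18*(-95)*144*(1 + 288) - 15245) = √(-18*(-95)*144*289 - 15245) = √(71163360 - 15245) = √71148115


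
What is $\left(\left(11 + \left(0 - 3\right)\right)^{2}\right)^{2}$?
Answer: $4096$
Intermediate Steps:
$\left(\left(11 + \left(0 - 3\right)\right)^{2}\right)^{2} = \left(\left(11 - 3\right)^{2}\right)^{2} = \left(8^{2}\right)^{2} = 64^{2} = 4096$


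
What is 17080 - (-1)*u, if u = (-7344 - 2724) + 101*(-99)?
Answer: -2987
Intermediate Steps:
u = -20067 (u = -10068 - 9999 = -20067)
17080 - (-1)*u = 17080 - (-1)*(-20067) = 17080 - 1*20067 = 17080 - 20067 = -2987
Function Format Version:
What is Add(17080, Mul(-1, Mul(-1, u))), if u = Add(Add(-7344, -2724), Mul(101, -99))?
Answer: -2987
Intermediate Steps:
u = -20067 (u = Add(-10068, -9999) = -20067)
Add(17080, Mul(-1, Mul(-1, u))) = Add(17080, Mul(-1, Mul(-1, -20067))) = Add(17080, Mul(-1, 20067)) = Add(17080, -20067) = -2987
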